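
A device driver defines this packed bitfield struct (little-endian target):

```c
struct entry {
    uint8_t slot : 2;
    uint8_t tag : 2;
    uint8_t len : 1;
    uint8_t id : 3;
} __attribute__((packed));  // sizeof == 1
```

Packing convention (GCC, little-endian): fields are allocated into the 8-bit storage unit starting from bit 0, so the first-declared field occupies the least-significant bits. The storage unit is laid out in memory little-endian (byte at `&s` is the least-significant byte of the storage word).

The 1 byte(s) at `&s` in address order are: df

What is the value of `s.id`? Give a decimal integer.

6

[0]=0xdf (little-endian) → word 0xdf
slot [0+:2] = (word>>0) & 0x3 = 3
tag [2+:2] = (word>>2) & 0x3 = 3
len [4+:1] = (word>>4) & 0x1 = 1
id [5+:3] = (word>>5) & 0x7 = 6  ←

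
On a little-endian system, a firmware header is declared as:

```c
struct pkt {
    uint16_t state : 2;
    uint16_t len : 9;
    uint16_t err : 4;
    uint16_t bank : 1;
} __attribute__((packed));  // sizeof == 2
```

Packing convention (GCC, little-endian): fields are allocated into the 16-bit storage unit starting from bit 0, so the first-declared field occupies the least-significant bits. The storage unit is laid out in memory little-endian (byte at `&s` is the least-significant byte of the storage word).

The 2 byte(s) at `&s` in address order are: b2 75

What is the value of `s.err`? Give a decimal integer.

14

[0]=0xb2 [1]=0x75 (little-endian) → word 0x75b2
state [0+:2] = (word>>0) & 0x3 = 2
len [2+:9] = (word>>2) & 0x1ff = 364
err [11+:4] = (word>>11) & 0xf = 14  ←
bank [15+:1] = (word>>15) & 0x1 = 0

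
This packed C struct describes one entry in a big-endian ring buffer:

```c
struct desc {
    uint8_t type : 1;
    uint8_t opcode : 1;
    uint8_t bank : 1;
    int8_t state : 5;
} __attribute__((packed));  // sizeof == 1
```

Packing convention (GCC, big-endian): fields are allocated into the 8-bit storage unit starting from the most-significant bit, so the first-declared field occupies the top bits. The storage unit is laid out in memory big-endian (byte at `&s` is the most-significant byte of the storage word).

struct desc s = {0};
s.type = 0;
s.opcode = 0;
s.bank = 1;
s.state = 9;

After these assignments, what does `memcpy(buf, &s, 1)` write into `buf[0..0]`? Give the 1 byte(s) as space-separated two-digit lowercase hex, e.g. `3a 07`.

29

type:1 = 0 → 0x0 << 7 → word 0x00
opcode:1 = 0 → 0x0 << 6 → word 0x00
bank:1 = 1 → 0x1 << 5 → word 0x20
state:5 = 9 → 0x9 << 0 → word 0x29
word = 0x29 → big-endian bytes:
  [0]=0x29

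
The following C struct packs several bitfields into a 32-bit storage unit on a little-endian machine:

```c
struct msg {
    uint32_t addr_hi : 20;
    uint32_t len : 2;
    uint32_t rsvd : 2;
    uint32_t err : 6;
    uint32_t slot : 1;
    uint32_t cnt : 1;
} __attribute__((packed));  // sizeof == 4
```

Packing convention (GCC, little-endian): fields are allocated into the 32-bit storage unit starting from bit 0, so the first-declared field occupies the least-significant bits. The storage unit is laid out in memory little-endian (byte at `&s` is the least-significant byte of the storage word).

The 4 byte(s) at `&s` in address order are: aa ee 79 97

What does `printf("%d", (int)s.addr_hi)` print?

[0]=0xaa [1]=0xee [2]=0x79 [3]=0x97 (little-endian) → word 0x9779eeaa
addr_hi [0+:20] = (word>>0) & 0xfffff = 650922  ←
len [20+:2] = (word>>20) & 0x3 = 3
rsvd [22+:2] = (word>>22) & 0x3 = 1
err [24+:6] = (word>>24) & 0x3f = 23
slot [30+:1] = (word>>30) & 0x1 = 0
cnt [31+:1] = (word>>31) & 0x1 = 1

650922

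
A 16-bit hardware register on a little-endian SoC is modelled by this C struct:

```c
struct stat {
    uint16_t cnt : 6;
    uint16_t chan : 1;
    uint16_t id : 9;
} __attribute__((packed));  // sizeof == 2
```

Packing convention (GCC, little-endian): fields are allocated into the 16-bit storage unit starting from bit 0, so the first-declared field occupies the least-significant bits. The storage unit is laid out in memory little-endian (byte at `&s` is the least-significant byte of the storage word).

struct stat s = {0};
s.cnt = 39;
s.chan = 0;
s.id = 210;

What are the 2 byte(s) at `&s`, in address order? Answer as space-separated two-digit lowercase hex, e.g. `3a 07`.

27 69

[0+:6] cnt=39 & 0x3f = 0x27; word=0x0027
[6+:1] chan=0 & 0x1 = 0x0; word=0x0027
[7+:9] id=210 & 0x1ff = 0xd2; word=0x6927
word = 0x6927 → little-endian bytes:
  [0]=0x27  [1]=0x69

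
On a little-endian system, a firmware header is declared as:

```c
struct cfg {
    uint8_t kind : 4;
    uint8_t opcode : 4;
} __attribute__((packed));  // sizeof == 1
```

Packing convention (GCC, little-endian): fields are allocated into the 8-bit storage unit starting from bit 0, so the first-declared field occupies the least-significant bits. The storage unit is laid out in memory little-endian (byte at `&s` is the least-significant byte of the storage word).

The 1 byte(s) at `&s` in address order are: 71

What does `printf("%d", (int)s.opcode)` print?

7

[0]=0x71 (little-endian) → word 0x71
kind:4 @ bit 0 → (0x71>>0)&0xf = 0x1
opcode:4 @ bit 4 → (0x71>>4)&0xf = 0x7  ←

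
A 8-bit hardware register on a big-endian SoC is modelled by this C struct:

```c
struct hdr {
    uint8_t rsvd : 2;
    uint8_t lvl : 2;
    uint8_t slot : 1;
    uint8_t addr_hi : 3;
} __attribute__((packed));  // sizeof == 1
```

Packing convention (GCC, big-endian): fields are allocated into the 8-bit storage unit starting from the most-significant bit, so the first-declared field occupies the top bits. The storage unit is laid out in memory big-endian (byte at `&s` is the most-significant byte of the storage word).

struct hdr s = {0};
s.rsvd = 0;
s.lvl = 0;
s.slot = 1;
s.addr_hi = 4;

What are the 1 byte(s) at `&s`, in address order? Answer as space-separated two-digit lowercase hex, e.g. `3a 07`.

rsvd (2b) val=0 bits=0x0 at bit 6: 0x00
lvl (2b) val=0 bits=0x0 at bit 4: 0x00
slot (1b) val=1 bits=0x1 at bit 3: 0x08
addr_hi (3b) val=4 bits=0x4 at bit 0: 0x0c
word = 0x0c → big-endian bytes:
  [0]=0x0c

0c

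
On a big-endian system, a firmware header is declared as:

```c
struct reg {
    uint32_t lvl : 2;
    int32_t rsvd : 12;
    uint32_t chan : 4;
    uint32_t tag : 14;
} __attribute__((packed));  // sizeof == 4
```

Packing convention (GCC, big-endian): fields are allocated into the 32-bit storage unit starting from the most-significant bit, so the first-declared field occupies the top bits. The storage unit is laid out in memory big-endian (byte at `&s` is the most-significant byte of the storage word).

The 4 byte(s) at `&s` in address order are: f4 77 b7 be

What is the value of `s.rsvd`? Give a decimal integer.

-739

[0]=0xf4 [1]=0x77 [2]=0xb7 [3]=0xbe (big-endian) → word 0xf477b7be
lvl [30+:2] = (word>>30) & 0x3 = 3
rsvd [18+:12] = (word>>18) & 0xfff = 3357  ←
chan [14+:4] = (word>>14) & 0xf = 14
tag [0+:14] = (word>>0) & 0x3fff = 14270
rsvd signed 12b, MSB=1: 3357 - 4096 = -739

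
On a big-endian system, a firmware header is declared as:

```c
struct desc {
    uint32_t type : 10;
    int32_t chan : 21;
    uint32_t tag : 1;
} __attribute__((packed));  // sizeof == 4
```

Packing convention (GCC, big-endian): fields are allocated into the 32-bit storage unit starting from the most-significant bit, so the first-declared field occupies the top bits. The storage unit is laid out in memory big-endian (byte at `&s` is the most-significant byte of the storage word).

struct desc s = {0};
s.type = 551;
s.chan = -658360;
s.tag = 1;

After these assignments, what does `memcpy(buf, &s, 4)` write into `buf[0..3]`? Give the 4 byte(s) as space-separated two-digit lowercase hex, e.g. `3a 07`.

89 eb e8 91

type (10b) val=551 bits=0x227 at bit 22: 0x89c00000
chan (21b) val=-658360 bits=0x15f448 at bit 1: 0x89ebe890
tag (1b) val=1 bits=0x1 at bit 0: 0x89ebe891
word = 0x89ebe891 → big-endian bytes:
  [0]=0x89  [1]=0xeb  [2]=0xe8  [3]=0x91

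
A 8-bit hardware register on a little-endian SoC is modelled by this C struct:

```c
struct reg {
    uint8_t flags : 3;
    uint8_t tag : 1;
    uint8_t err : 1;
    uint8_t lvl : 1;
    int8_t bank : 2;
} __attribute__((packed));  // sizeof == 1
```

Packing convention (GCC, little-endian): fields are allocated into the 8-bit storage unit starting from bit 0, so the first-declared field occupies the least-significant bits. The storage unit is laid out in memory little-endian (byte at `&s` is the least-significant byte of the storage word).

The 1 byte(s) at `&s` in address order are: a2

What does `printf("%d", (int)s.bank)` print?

[0]=0xa2 (little-endian) → word 0xa2
flags [0+:3] = (word>>0) & 0x7 = 2
tag [3+:1] = (word>>3) & 0x1 = 0
err [4+:1] = (word>>4) & 0x1 = 0
lvl [5+:1] = (word>>5) & 0x1 = 1
bank [6+:2] = (word>>6) & 0x3 = 2  ←
bank signed 2b, MSB=1: 2 - 4 = -2

-2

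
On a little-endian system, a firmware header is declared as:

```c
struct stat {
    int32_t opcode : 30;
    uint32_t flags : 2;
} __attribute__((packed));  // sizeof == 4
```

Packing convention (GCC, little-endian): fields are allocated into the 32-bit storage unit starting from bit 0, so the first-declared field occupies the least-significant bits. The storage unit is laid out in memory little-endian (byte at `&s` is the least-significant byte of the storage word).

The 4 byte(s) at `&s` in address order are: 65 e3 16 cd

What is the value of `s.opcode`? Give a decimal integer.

[0]=0x65 [1]=0xe3 [2]=0x16 [3]=0xcd (little-endian) → word 0xcd16e365
opcode:30 @ bit 0 → (0xcd16e365>>0)&0x3fffffff = 0xd16e365  ←
flags:2 @ bit 30 → (0xcd16e365>>30)&0x3 = 0x3
opcode signed 30b, MSB=0: value = 219603813

219603813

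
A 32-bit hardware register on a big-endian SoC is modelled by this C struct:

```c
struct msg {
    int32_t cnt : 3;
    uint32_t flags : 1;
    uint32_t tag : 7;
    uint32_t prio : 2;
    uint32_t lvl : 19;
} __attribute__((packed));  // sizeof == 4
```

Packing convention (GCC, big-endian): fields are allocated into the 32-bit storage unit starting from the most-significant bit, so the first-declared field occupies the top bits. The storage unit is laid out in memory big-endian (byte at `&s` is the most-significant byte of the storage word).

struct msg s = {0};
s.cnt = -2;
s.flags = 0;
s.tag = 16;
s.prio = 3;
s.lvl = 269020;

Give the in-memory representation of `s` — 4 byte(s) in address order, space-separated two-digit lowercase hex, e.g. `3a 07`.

cnt:3 = -2 → 0x6 << 29 → word 0xc0000000
flags:1 = 0 → 0x0 << 28 → word 0xc0000000
tag:7 = 16 → 0x10 << 21 → word 0xc2000000
prio:2 = 3 → 0x3 << 19 → word 0xc2180000
lvl:19 = 269020 → 0x41adc << 0 → word 0xc21c1adc
word = 0xc21c1adc → big-endian bytes:
  [0]=0xc2  [1]=0x1c  [2]=0x1a  [3]=0xdc

c2 1c 1a dc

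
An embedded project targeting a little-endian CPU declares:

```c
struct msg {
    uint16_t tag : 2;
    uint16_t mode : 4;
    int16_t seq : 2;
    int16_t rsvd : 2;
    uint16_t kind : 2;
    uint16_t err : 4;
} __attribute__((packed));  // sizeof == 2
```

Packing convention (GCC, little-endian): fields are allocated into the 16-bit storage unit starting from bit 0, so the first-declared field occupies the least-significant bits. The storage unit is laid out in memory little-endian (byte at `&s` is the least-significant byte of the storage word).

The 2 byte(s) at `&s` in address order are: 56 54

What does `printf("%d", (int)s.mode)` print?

[0]=0x56 [1]=0x54 (little-endian) → word 0x5456
tag:2 @ bit 0 → (0x5456>>0)&0x3 = 0x2
mode:4 @ bit 2 → (0x5456>>2)&0xf = 0x5  ←
seq:2 @ bit 6 → (0x5456>>6)&0x3 = 0x1
rsvd:2 @ bit 8 → (0x5456>>8)&0x3 = 0x0
kind:2 @ bit 10 → (0x5456>>10)&0x3 = 0x1
err:4 @ bit 12 → (0x5456>>12)&0xf = 0x5

5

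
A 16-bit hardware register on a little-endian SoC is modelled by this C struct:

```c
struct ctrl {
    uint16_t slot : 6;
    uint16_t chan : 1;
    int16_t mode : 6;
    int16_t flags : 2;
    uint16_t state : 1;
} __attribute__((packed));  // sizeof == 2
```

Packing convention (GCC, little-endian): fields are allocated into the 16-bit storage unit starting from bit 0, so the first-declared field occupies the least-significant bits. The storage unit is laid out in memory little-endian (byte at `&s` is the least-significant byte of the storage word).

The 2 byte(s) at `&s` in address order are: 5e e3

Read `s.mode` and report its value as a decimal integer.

6

[0]=0x5e [1]=0xe3 (little-endian) → word 0xe35e
slot [0+:6] = (word>>0) & 0x3f = 30
chan [6+:1] = (word>>6) & 0x1 = 1
mode [7+:6] = (word>>7) & 0x3f = 6  ←
flags [13+:2] = (word>>13) & 0x3 = 3
state [15+:1] = (word>>15) & 0x1 = 1
mode signed 6b, MSB=0: value = 6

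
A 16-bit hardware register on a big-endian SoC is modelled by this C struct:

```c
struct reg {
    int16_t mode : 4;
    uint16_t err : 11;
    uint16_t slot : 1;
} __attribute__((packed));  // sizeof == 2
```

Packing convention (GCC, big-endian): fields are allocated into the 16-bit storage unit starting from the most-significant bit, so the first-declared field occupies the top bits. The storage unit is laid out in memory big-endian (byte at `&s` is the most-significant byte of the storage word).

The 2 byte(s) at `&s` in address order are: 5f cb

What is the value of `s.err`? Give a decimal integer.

2021

[0]=0x5f [1]=0xcb (big-endian) → word 0x5fcb
mode [12+:4] = (word>>12) & 0xf = 5
err [1+:11] = (word>>1) & 0x7ff = 2021  ←
slot [0+:1] = (word>>0) & 0x1 = 1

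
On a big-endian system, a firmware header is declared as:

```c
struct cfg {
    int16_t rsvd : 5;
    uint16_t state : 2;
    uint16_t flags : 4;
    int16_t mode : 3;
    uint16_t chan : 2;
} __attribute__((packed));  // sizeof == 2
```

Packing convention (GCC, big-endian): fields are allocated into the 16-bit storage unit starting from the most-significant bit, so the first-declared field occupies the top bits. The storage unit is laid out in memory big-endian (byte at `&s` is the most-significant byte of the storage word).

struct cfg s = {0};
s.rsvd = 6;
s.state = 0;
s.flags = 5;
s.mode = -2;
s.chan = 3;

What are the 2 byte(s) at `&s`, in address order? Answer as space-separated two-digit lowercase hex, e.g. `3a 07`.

30 bb

rsvd:5 = 6 → 0x6 << 11 → word 0x3000
state:2 = 0 → 0x0 << 9 → word 0x3000
flags:4 = 5 → 0x5 << 5 → word 0x30a0
mode:3 = -2 → 0x6 << 2 → word 0x30b8
chan:2 = 3 → 0x3 << 0 → word 0x30bb
word = 0x30bb → big-endian bytes:
  [0]=0x30  [1]=0xbb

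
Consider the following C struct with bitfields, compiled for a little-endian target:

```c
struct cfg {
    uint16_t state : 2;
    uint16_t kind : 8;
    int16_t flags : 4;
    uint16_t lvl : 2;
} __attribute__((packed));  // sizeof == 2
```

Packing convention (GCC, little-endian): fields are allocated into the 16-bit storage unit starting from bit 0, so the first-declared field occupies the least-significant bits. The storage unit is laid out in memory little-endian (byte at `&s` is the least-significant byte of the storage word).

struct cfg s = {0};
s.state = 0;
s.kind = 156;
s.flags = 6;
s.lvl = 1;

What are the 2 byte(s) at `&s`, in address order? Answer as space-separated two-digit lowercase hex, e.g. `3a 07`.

[0+:2] state=0 & 0x3 = 0x0; word=0x0000
[2+:8] kind=156 & 0xff = 0x9c; word=0x0270
[10+:4] flags=6 & 0xf = 0x6; word=0x1a70
[14+:2] lvl=1 & 0x3 = 0x1; word=0x5a70
word = 0x5a70 → little-endian bytes:
  [0]=0x70  [1]=0x5a

70 5a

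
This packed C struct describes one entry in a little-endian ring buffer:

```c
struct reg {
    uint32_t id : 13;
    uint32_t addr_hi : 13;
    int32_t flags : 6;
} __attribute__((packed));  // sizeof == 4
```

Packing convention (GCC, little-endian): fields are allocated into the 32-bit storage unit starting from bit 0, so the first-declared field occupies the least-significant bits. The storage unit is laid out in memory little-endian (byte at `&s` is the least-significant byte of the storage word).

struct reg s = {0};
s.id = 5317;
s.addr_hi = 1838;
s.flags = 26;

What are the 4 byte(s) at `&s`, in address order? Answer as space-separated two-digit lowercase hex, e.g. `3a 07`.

[0+:13] id=5317 & 0x1fff = 0x14c5; word=0x000014c5
[13+:13] addr_hi=1838 & 0x1fff = 0x72e; word=0x00e5d4c5
[26+:6] flags=26 & 0x3f = 0x1a; word=0x68e5d4c5
word = 0x68e5d4c5 → little-endian bytes:
  [0]=0xc5  [1]=0xd4  [2]=0xe5  [3]=0x68

c5 d4 e5 68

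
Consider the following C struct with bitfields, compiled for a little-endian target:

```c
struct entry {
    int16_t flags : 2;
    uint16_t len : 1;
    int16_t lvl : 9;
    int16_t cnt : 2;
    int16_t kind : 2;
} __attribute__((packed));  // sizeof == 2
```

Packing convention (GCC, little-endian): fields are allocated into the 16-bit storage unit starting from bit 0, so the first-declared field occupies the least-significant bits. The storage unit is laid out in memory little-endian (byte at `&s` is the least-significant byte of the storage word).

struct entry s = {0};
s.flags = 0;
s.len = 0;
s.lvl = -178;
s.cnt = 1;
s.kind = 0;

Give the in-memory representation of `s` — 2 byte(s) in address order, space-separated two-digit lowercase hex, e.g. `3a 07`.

70 1a

flags:2 = 0 → 0x0 << 0 → word 0x0000
len:1 = 0 → 0x0 << 2 → word 0x0000
lvl:9 = -178 → 0x14e << 3 → word 0x0a70
cnt:2 = 1 → 0x1 << 12 → word 0x1a70
kind:2 = 0 → 0x0 << 14 → word 0x1a70
word = 0x1a70 → little-endian bytes:
  [0]=0x70  [1]=0x1a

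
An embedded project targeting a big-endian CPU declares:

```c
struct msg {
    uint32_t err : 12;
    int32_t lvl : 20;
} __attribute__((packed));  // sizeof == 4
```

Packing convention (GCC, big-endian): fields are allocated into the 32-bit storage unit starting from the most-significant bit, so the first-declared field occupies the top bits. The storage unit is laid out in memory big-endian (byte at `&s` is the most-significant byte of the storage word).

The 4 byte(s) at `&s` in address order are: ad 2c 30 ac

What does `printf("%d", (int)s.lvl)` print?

[0]=0xad [1]=0x2c [2]=0x30 [3]=0xac (big-endian) → word 0xad2c30ac
err [20+:12] = (word>>20) & 0xfff = 2770
lvl [0+:20] = (word>>0) & 0xfffff = 798892  ←
lvl signed 20b, MSB=1: 798892 - 1048576 = -249684

-249684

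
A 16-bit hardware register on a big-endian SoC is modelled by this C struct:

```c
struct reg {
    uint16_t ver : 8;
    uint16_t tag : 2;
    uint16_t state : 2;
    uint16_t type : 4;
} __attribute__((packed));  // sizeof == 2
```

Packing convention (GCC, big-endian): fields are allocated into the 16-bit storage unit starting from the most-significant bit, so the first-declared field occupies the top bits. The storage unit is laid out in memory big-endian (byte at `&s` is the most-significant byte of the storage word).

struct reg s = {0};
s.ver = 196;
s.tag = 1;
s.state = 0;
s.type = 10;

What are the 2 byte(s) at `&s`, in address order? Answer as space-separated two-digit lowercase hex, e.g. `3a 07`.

ver (8b) val=196 bits=0xc4 at bit 8: 0xc400
tag (2b) val=1 bits=0x1 at bit 6: 0xc440
state (2b) val=0 bits=0x0 at bit 4: 0xc440
type (4b) val=10 bits=0xa at bit 0: 0xc44a
word = 0xc44a → big-endian bytes:
  [0]=0xc4  [1]=0x4a

c4 4a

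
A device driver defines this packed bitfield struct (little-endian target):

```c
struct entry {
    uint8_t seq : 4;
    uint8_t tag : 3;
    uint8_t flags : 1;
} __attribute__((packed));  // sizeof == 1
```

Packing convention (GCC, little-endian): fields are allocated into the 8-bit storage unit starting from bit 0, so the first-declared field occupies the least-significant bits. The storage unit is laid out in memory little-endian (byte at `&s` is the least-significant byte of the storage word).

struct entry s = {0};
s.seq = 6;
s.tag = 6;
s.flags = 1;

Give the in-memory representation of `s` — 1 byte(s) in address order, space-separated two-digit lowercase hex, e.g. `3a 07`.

e6

seq:4 = 6 → 0x6 << 0 → word 0x06
tag:3 = 6 → 0x6 << 4 → word 0x66
flags:1 = 1 → 0x1 << 7 → word 0xe6
word = 0xe6 → little-endian bytes:
  [0]=0xe6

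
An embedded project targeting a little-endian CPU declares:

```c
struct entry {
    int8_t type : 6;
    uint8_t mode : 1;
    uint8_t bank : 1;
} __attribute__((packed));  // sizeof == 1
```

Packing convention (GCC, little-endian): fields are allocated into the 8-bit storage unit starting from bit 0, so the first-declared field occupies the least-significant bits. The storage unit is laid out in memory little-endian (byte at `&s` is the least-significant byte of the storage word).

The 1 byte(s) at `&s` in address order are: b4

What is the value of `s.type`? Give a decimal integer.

[0]=0xb4 (little-endian) → word 0xb4
type:6 @ bit 0 → (0xb4>>0)&0x3f = 0x34  ←
mode:1 @ bit 6 → (0xb4>>6)&0x1 = 0x0
bank:1 @ bit 7 → (0xb4>>7)&0x1 = 0x1
type signed 6b, MSB=1: 52 - 64 = -12

-12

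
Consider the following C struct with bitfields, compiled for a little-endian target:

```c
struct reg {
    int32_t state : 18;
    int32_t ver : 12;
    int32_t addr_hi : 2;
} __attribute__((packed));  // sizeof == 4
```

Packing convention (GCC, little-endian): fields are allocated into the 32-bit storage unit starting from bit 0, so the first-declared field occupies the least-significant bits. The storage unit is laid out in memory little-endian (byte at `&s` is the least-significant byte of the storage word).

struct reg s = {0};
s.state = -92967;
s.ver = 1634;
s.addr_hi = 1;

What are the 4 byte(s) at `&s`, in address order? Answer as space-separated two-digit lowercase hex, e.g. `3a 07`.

d9 94 8a 59

state:18 = -92967 → 0x294d9 << 0 → word 0x000294d9
ver:12 = 1634 → 0x662 << 18 → word 0x198a94d9
addr_hi:2 = 1 → 0x1 << 30 → word 0x598a94d9
word = 0x598a94d9 → little-endian bytes:
  [0]=0xd9  [1]=0x94  [2]=0x8a  [3]=0x59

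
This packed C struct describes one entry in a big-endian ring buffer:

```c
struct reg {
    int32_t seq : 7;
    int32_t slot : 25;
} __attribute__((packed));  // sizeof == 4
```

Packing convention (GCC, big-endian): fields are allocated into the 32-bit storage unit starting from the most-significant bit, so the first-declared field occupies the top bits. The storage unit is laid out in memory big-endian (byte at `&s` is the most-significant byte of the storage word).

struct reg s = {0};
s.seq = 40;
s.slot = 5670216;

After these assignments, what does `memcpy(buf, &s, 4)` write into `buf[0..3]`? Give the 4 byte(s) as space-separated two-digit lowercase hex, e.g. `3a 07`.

50 56 85 48

seq (7b) val=40 bits=0x28 at bit 25: 0x50000000
slot (25b) val=5670216 bits=0x568548 at bit 0: 0x50568548
word = 0x50568548 → big-endian bytes:
  [0]=0x50  [1]=0x56  [2]=0x85  [3]=0x48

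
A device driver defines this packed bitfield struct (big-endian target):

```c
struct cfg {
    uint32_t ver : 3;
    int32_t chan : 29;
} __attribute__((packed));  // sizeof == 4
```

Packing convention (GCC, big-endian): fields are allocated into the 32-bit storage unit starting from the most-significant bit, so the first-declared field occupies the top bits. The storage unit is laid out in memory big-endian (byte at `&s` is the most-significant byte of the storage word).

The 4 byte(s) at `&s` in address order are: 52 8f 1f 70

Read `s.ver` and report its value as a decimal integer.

[0]=0x52 [1]=0x8f [2]=0x1f [3]=0x70 (big-endian) → word 0x528f1f70
ver [29+:3] = (word>>29) & 0x7 = 2  ←
chan [0+:29] = (word>>0) & 0x1fffffff = 311369584

2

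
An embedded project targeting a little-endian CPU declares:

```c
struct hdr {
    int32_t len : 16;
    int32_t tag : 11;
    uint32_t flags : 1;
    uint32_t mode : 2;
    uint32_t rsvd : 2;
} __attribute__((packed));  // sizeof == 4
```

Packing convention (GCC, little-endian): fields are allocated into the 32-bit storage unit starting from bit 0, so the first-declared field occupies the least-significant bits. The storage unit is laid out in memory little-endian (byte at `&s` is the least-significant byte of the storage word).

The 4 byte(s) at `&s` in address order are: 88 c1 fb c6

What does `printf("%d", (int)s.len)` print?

-15992

[0]=0x88 [1]=0xc1 [2]=0xfb [3]=0xc6 (little-endian) → word 0xc6fbc188
len [0+:16] = (word>>0) & 0xffff = 49544  ←
tag [16+:11] = (word>>16) & 0x7ff = 1787
flags [27+:1] = (word>>27) & 0x1 = 0
mode [28+:2] = (word>>28) & 0x3 = 0
rsvd [30+:2] = (word>>30) & 0x3 = 3
len signed 16b, MSB=1: 49544 - 65536 = -15992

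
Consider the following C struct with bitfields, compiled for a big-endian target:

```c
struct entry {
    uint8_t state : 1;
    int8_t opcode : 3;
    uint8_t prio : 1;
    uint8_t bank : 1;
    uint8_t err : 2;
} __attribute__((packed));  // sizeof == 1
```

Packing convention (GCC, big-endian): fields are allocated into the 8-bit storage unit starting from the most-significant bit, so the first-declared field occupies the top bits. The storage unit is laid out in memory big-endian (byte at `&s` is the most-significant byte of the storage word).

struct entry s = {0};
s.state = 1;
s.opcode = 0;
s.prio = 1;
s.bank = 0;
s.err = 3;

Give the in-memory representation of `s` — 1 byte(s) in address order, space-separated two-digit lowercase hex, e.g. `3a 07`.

[7+:1] state=1 & 0x1 = 0x1; word=0x80
[4+:3] opcode=0 & 0x7 = 0x0; word=0x80
[3+:1] prio=1 & 0x1 = 0x1; word=0x88
[2+:1] bank=0 & 0x1 = 0x0; word=0x88
[0+:2] err=3 & 0x3 = 0x3; word=0x8b
word = 0x8b → big-endian bytes:
  [0]=0x8b

8b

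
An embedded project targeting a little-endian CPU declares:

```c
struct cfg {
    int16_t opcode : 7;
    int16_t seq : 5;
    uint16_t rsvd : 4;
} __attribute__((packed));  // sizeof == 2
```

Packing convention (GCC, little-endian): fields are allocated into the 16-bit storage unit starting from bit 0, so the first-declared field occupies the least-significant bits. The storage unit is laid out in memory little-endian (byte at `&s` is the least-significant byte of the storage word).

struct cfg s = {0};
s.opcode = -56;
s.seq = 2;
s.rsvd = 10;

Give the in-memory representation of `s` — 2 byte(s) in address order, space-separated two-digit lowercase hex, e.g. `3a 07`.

48 a1

opcode (7b) val=-56 bits=0x48 at bit 0: 0x0048
seq (5b) val=2 bits=0x2 at bit 7: 0x0148
rsvd (4b) val=10 bits=0xa at bit 12: 0xa148
word = 0xa148 → little-endian bytes:
  [0]=0x48  [1]=0xa1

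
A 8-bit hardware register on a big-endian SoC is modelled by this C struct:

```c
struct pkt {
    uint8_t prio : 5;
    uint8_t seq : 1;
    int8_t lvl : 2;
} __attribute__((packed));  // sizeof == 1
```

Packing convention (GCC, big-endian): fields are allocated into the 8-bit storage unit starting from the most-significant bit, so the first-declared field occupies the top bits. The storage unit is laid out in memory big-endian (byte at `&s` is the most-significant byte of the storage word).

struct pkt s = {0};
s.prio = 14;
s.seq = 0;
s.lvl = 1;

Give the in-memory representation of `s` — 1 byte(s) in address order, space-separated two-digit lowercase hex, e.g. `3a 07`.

71

prio:5 = 14 → 0xe << 3 → word 0x70
seq:1 = 0 → 0x0 << 2 → word 0x70
lvl:2 = 1 → 0x1 << 0 → word 0x71
word = 0x71 → big-endian bytes:
  [0]=0x71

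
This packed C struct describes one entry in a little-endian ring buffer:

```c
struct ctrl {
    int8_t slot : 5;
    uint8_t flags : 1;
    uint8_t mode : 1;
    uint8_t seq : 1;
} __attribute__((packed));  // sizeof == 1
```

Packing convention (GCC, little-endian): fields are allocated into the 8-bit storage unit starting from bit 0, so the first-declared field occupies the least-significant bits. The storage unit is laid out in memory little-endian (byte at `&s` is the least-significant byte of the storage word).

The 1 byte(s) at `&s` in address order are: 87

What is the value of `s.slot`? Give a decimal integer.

7

[0]=0x87 (little-endian) → word 0x87
slot:5 @ bit 0 → (0x87>>0)&0x1f = 0x7  ←
flags:1 @ bit 5 → (0x87>>5)&0x1 = 0x0
mode:1 @ bit 6 → (0x87>>6)&0x1 = 0x0
seq:1 @ bit 7 → (0x87>>7)&0x1 = 0x1
slot signed 5b, MSB=0: value = 7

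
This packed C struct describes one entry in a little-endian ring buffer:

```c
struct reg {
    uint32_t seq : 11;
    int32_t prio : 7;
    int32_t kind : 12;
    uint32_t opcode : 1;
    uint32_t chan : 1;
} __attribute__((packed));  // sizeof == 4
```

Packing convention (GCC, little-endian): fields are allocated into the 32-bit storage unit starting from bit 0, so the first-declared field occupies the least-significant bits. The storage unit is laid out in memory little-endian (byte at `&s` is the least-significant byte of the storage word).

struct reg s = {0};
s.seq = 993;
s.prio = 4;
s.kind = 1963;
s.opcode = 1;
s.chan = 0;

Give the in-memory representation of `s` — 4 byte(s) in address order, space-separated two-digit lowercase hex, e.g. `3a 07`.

seq:11 = 993 → 0x3e1 << 0 → word 0x000003e1
prio:7 = 4 → 0x4 << 11 → word 0x000023e1
kind:12 = 1963 → 0x7ab << 18 → word 0x1eac23e1
opcode:1 = 1 → 0x1 << 30 → word 0x5eac23e1
chan:1 = 0 → 0x0 << 31 → word 0x5eac23e1
word = 0x5eac23e1 → little-endian bytes:
  [0]=0xe1  [1]=0x23  [2]=0xac  [3]=0x5e

e1 23 ac 5e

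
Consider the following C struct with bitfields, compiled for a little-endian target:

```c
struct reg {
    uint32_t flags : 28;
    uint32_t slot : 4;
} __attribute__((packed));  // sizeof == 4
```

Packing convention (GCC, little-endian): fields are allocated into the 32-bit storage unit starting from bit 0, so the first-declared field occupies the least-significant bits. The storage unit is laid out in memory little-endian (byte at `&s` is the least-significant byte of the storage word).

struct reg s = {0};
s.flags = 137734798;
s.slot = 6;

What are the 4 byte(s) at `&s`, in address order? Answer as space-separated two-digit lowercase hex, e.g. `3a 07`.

flags (28b) val=137734798 bits=0x835aa8e at bit 0: 0x0835aa8e
slot (4b) val=6 bits=0x6 at bit 28: 0x6835aa8e
word = 0x6835aa8e → little-endian bytes:
  [0]=0x8e  [1]=0xaa  [2]=0x35  [3]=0x68

8e aa 35 68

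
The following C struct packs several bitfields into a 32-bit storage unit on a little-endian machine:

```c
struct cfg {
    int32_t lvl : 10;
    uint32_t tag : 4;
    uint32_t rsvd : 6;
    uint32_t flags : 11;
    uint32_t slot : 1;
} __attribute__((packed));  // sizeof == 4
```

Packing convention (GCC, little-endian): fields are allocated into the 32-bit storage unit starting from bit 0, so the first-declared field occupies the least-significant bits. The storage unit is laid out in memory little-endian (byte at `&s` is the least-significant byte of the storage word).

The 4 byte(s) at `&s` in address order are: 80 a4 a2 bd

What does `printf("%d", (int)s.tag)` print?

9

[0]=0x80 [1]=0xa4 [2]=0xa2 [3]=0xbd (little-endian) → word 0xbda2a480
lvl [0+:10] = (word>>0) & 0x3ff = 128
tag [10+:4] = (word>>10) & 0xf = 9  ←
rsvd [14+:6] = (word>>14) & 0x3f = 10
flags [20+:11] = (word>>20) & 0x7ff = 986
slot [31+:1] = (word>>31) & 0x1 = 1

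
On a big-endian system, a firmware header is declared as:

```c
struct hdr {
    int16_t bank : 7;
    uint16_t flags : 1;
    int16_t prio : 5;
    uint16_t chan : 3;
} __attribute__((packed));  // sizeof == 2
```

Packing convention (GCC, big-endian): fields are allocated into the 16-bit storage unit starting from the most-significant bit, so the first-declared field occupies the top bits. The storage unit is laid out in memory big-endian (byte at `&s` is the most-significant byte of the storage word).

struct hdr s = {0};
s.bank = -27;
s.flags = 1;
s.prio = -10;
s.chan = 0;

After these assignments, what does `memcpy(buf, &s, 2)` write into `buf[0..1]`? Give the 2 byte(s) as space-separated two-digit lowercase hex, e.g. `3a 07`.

cb b0

[9+:7] bank=-27 & 0x7f = 0x65; word=0xca00
[8+:1] flags=1 & 0x1 = 0x1; word=0xcb00
[3+:5] prio=-10 & 0x1f = 0x16; word=0xcbb0
[0+:3] chan=0 & 0x7 = 0x0; word=0xcbb0
word = 0xcbb0 → big-endian bytes:
  [0]=0xcb  [1]=0xb0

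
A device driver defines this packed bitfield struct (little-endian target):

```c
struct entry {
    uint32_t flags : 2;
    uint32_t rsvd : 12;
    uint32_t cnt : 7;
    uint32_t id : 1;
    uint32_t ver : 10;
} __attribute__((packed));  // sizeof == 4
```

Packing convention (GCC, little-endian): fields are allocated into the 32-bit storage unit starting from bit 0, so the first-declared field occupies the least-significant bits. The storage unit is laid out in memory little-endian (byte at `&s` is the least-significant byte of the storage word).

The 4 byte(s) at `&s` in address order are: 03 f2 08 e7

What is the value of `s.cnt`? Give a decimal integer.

[0]=0x03 [1]=0xf2 [2]=0x08 [3]=0xe7 (little-endian) → word 0xe708f203
flags:2 @ bit 0 → (0xe708f203>>0)&0x3 = 0x3
rsvd:12 @ bit 2 → (0xe708f203>>2)&0xfff = 0xc80
cnt:7 @ bit 14 → (0xe708f203>>14)&0x7f = 0x23  ←
id:1 @ bit 21 → (0xe708f203>>21)&0x1 = 0x0
ver:10 @ bit 22 → (0xe708f203>>22)&0x3ff = 0x39c

35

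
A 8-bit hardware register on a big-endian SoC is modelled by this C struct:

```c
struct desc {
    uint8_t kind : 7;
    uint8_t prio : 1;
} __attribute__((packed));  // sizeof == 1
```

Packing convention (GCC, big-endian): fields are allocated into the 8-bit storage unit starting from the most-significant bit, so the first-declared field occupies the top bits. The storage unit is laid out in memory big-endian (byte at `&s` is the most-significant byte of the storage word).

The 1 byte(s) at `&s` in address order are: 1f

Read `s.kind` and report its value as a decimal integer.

15

[0]=0x1f (big-endian) → word 0x1f
kind:7 @ bit 1 → (0x1f>>1)&0x7f = 0xf  ←
prio:1 @ bit 0 → (0x1f>>0)&0x1 = 0x1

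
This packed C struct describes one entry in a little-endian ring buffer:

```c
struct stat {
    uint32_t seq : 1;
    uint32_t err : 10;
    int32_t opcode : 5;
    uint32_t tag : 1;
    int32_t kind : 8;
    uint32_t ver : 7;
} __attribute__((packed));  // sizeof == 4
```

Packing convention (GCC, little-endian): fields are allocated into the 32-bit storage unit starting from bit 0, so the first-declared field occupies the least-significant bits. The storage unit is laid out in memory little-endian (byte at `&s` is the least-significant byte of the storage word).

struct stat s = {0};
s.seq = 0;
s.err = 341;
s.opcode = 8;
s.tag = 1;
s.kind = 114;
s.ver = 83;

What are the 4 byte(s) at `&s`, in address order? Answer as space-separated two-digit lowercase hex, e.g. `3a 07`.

aa 42 e5 a6

[0+:1] seq=0 & 0x1 = 0x0; word=0x00000000
[1+:10] err=341 & 0x3ff = 0x155; word=0x000002aa
[11+:5] opcode=8 & 0x1f = 0x8; word=0x000042aa
[16+:1] tag=1 & 0x1 = 0x1; word=0x000142aa
[17+:8] kind=114 & 0xff = 0x72; word=0x00e542aa
[25+:7] ver=83 & 0x7f = 0x53; word=0xa6e542aa
word = 0xa6e542aa → little-endian bytes:
  [0]=0xaa  [1]=0x42  [2]=0xe5  [3]=0xa6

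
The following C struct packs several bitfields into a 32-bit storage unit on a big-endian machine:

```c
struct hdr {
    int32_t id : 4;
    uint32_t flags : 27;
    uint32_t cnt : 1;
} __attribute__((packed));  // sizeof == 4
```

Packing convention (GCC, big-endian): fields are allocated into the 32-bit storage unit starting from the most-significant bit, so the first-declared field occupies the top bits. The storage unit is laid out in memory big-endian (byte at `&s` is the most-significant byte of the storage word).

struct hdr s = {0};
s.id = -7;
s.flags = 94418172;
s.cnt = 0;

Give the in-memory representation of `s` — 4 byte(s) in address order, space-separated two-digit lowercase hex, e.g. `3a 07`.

9b 41 69 f8

id (4b) val=-7 bits=0x9 at bit 28: 0x90000000
flags (27b) val=94418172 bits=0x5a0b4fc at bit 1: 0x9b4169f8
cnt (1b) val=0 bits=0x0 at bit 0: 0x9b4169f8
word = 0x9b4169f8 → big-endian bytes:
  [0]=0x9b  [1]=0x41  [2]=0x69  [3]=0xf8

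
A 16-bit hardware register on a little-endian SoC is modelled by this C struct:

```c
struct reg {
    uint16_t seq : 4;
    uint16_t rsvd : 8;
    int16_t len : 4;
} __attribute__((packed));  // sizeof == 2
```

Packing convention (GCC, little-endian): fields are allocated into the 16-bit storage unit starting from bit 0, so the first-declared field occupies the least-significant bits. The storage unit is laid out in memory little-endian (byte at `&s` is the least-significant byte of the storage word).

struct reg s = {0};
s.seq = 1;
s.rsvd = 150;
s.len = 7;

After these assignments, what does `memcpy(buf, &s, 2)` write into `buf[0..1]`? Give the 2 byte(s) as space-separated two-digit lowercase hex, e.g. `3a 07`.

seq:4 = 1 → 0x1 << 0 → word 0x0001
rsvd:8 = 150 → 0x96 << 4 → word 0x0961
len:4 = 7 → 0x7 << 12 → word 0x7961
word = 0x7961 → little-endian bytes:
  [0]=0x61  [1]=0x79

61 79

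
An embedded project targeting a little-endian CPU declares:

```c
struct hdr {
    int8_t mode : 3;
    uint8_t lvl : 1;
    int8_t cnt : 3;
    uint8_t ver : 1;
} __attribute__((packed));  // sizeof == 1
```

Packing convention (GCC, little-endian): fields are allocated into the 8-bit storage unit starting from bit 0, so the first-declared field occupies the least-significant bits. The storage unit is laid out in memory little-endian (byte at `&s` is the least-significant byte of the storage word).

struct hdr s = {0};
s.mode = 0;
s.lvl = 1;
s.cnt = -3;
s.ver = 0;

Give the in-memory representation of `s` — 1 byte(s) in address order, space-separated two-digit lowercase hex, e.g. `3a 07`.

58

mode (3b) val=0 bits=0x0 at bit 0: 0x00
lvl (1b) val=1 bits=0x1 at bit 3: 0x08
cnt (3b) val=-3 bits=0x5 at bit 4: 0x58
ver (1b) val=0 bits=0x0 at bit 7: 0x58
word = 0x58 → little-endian bytes:
  [0]=0x58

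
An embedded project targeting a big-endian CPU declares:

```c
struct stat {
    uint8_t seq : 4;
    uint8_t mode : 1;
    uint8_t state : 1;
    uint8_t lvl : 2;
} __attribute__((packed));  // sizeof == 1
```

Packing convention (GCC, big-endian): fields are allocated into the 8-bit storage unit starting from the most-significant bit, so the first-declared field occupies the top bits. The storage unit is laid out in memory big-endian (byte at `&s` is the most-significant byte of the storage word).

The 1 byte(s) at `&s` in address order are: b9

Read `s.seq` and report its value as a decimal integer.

11

[0]=0xb9 (big-endian) → word 0xb9
seq:4 @ bit 4 → (0xb9>>4)&0xf = 0xb  ←
mode:1 @ bit 3 → (0xb9>>3)&0x1 = 0x1
state:1 @ bit 2 → (0xb9>>2)&0x1 = 0x0
lvl:2 @ bit 0 → (0xb9>>0)&0x3 = 0x1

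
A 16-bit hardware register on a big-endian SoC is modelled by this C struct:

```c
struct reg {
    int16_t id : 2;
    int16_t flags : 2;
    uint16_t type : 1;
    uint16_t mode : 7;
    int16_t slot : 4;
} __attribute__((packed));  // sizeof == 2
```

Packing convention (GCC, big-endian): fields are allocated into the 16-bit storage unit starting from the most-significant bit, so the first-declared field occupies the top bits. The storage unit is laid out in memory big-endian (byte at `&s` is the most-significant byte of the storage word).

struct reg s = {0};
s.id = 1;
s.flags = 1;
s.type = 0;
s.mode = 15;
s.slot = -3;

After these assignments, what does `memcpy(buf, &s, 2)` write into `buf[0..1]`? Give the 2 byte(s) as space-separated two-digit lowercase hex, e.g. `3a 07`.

50 fd

id:2 = 1 → 0x1 << 14 → word 0x4000
flags:2 = 1 → 0x1 << 12 → word 0x5000
type:1 = 0 → 0x0 << 11 → word 0x5000
mode:7 = 15 → 0xf << 4 → word 0x50f0
slot:4 = -3 → 0xd << 0 → word 0x50fd
word = 0x50fd → big-endian bytes:
  [0]=0x50  [1]=0xfd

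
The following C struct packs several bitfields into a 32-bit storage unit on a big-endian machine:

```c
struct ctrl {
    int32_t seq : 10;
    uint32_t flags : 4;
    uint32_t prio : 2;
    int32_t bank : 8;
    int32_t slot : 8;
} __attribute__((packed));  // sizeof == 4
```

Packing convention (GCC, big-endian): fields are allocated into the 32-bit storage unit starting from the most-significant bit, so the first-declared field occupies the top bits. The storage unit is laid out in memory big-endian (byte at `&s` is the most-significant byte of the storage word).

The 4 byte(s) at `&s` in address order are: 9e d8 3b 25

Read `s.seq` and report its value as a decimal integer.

-389

[0]=0x9e [1]=0xd8 [2]=0x3b [3]=0x25 (big-endian) → word 0x9ed83b25
seq [22+:10] = (word>>22) & 0x3ff = 635  ←
flags [18+:4] = (word>>18) & 0xf = 6
prio [16+:2] = (word>>16) & 0x3 = 0
bank [8+:8] = (word>>8) & 0xff = 59
slot [0+:8] = (word>>0) & 0xff = 37
seq signed 10b, MSB=1: 635 - 1024 = -389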